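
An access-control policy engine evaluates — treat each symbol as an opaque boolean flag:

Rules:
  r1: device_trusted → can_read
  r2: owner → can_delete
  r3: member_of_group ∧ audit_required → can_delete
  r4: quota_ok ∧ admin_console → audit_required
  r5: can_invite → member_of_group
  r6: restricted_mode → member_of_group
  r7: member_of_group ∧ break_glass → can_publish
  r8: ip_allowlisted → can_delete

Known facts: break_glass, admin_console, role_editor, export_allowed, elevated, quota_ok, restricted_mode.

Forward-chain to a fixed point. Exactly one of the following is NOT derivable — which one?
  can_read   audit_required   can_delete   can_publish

Round 1: r4 [quota_ok ∧ admin_console → audit_required]; r6 [restricted_mode → member_of_group]. Adds audit_required, member_of_group.
Round 2: r3 [member_of_group ∧ audit_required → can_delete]; r7 [member_of_group ∧ break_glass → can_publish]. Adds can_delete, can_publish.
Derived: audit_required (round 1), can_delete (round 2), can_publish (round 2). can_read never appears in any round.

can_read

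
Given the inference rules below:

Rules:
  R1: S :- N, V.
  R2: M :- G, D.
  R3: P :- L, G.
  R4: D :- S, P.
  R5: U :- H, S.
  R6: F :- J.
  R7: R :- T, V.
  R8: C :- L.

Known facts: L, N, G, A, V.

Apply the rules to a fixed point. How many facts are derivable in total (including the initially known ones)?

Round 1 fires R1, R3, R8, giving S, P, C.
Round 2 fires R4, giving D.
Round 3 fires R2, giving M.
Closure: {A, C, D, G, L, M, N, P, S, V} — 10 facts.

10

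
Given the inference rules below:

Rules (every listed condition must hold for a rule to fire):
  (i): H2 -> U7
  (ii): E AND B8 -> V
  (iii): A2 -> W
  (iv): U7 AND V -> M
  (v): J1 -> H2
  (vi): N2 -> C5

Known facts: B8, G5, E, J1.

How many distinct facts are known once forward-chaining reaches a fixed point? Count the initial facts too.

[1] (ii) [E AND B8 -> V]; (v) [J1 -> H2]. ⇒ new: V, H2.
[2] (i) [H2 -> U7]. ⇒ new: U7.
[3] (iv) [U7 AND V -> M]. ⇒ new: M.
Closure: {B8, E, G5, H2, J1, M, U7, V} — 8 facts.

8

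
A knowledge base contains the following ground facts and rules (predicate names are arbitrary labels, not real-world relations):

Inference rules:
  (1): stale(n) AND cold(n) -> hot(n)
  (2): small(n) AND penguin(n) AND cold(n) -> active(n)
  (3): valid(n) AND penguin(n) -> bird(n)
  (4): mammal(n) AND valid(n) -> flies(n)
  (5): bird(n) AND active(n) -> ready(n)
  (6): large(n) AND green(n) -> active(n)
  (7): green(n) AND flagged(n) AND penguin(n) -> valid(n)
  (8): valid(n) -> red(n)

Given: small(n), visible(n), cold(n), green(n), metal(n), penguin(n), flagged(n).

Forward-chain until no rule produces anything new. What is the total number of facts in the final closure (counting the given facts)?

Round 1: (2) [small(n) AND penguin(n) AND cold(n) -> active(n)]; (7) [green(n) AND flagged(n) AND penguin(n) -> valid(n)]. Adds active(n), valid(n).
Round 2: (3) [valid(n) AND penguin(n) -> bird(n)]; (8) [valid(n) -> red(n)]. Adds bird(n), red(n).
Round 3: (5) [bird(n) AND active(n) -> ready(n)]. Adds ready(n).
Closure: {active(n), bird(n), cold(n), flagged(n), green(n), metal(n), penguin(n), ready(n), red(n), small(n), valid(n), visible(n)} — 12 facts.

12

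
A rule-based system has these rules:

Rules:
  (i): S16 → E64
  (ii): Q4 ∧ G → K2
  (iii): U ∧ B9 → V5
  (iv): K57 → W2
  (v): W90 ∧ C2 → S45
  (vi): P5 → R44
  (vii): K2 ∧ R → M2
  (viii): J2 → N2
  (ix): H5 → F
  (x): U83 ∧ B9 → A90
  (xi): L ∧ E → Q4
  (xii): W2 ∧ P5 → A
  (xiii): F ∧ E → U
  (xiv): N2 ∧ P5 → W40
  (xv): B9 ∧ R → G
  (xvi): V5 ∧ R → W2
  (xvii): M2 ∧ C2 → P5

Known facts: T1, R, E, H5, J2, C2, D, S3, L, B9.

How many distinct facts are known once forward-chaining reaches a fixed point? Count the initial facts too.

Round 1 fires (viii), (ix), (xi), (xv), giving N2, F, Q4, G.
Round 2 fires (ii), (xiii), giving K2, U.
Round 3 fires (iii), (vii), giving V5, M2.
Round 4 fires (xvi), (xvii), giving W2, P5.
Round 5 fires (vi), (xii), (xiv), giving R44, A, W40.
Closure: {A, B9, C2, D, E, F, G, H5, J2, K2, L, M2, N2, P5, Q4, R, R44, S3, T1, U, V5, W2, W40} — 23 facts.

23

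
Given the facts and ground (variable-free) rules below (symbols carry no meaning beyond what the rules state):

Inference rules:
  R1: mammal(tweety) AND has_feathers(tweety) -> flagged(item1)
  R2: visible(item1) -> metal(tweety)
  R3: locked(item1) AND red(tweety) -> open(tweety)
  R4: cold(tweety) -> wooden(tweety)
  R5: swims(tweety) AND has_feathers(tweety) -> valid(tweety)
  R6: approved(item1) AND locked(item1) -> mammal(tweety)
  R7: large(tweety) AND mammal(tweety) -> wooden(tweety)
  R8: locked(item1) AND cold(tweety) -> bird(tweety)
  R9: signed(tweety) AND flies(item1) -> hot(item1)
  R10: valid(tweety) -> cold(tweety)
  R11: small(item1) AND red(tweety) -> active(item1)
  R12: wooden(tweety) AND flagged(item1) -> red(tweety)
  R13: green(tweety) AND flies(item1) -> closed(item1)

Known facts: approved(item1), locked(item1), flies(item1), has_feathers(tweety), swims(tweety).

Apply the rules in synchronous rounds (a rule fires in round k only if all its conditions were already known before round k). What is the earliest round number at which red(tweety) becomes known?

Round 1: R5 [swims(tweety) AND has_feathers(tweety) -> valid(tweety)]; R6 [approved(item1) AND locked(item1) -> mammal(tweety)]. Adds valid(tweety), mammal(tweety).
Round 2: R1 [mammal(tweety) AND has_feathers(tweety) -> flagged(item1)]; R10 [valid(tweety) -> cold(tweety)]. Adds flagged(item1), cold(tweety).
Round 3: R4 [cold(tweety) -> wooden(tweety)]; R8 [locked(item1) AND cold(tweety) -> bird(tweety)]. Adds wooden(tweety), bird(tweety).
Round 4: R12 [wooden(tweety) AND flagged(item1) -> red(tweety)]. Adds red(tweety).
red(tweety) first appears in round 4.

4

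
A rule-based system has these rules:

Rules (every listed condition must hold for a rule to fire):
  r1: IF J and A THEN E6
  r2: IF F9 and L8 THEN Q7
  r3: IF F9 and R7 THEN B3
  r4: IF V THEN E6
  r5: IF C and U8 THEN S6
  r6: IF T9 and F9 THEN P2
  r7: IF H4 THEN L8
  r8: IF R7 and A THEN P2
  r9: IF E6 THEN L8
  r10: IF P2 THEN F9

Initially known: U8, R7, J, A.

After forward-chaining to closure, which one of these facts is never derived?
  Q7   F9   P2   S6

Round 1: r1 [IF J and A THEN E6]; r8 [IF R7 and A THEN P2]. New: E6, P2.
Round 2: r9 [IF E6 THEN L8]; r10 [IF P2 THEN F9]. New: L8, F9.
Round 3: r2 [IF F9 and L8 THEN Q7]; r3 [IF F9 and R7 THEN B3]. New: Q7, B3.
Derived: P2 (round 1), F9 (round 2), Q7 (round 3). S6 never appears in any round.

S6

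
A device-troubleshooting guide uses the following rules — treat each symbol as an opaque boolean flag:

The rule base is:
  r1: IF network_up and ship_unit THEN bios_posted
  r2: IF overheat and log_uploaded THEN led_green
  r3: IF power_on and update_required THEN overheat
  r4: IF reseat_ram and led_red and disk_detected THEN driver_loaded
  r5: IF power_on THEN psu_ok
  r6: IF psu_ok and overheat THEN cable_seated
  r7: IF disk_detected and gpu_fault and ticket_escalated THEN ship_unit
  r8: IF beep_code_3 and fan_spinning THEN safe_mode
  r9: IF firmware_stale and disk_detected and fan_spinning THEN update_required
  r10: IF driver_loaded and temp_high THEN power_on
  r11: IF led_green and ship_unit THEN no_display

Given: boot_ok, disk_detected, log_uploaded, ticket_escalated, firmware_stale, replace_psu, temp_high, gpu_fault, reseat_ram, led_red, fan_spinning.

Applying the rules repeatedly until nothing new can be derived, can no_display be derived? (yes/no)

yes

Round 1: r4 [IF reseat_ram and led_red and disk_detected THEN driver_loaded]; r7 [IF disk_detected and gpu_fault and ticket_escalated THEN ship_unit]; r9 [IF firmware_stale and disk_detected and fan_spinning THEN update_required]. Adds driver_loaded, ship_unit, update_required.
Round 2: r10 [IF driver_loaded and temp_high THEN power_on]. Adds power_on.
Round 3: r3 [IF power_on and update_required THEN overheat]; r5 [IF power_on THEN psu_ok]. Adds overheat, psu_ok.
Round 4: r2 [IF overheat and log_uploaded THEN led_green]; r6 [IF psu_ok and overheat THEN cable_seated]. Adds led_green, cable_seated.
Round 5: r11 [IF led_green and ship_unit THEN no_display]. Adds no_display.
no_display appears in round 5, so it is derivable.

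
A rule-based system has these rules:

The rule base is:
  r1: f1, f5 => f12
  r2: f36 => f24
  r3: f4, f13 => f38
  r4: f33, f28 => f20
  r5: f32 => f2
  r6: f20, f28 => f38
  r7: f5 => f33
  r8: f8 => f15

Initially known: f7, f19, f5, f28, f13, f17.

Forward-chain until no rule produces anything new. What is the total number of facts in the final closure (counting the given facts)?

Round 1 fires r7, giving f33.
Round 2 fires r4, giving f20.
Round 3 fires r6, giving f38.
Closure: {f13, f17, f19, f20, f28, f33, f38, f5, f7} — 9 facts.

9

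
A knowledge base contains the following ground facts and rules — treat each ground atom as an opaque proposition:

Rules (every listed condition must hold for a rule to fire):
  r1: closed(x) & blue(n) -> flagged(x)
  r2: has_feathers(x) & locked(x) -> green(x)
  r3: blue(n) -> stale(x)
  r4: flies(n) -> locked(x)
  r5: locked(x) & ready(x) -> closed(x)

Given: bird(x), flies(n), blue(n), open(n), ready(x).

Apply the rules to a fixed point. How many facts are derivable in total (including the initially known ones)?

[1] r3 [blue(n) -> stale(x)]; r4 [flies(n) -> locked(x)]. ⇒ new: stale(x), locked(x).
[2] r5 [locked(x) & ready(x) -> closed(x)]. ⇒ new: closed(x).
[3] r1 [closed(x) & blue(n) -> flagged(x)]. ⇒ new: flagged(x).
Closure: {bird(x), blue(n), closed(x), flagged(x), flies(n), locked(x), open(n), ready(x), stale(x)} — 9 facts.

9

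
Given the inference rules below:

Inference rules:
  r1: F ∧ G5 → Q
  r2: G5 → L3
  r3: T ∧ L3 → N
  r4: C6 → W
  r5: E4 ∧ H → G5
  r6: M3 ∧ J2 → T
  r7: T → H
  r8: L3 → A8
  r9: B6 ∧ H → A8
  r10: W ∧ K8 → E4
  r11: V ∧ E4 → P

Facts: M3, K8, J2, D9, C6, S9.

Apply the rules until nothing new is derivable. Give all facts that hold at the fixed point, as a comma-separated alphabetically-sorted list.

Round 1 — r4, r6, derive W, T.
Round 2 — r7, r10, derive H, E4.
Round 3 — r5, derive G5.
Round 4 — r2, derive L3.
Round 5 — r3, r8, derive N, A8.

A8, C6, D9, E4, G5, H, J2, K8, L3, M3, N, S9, T, W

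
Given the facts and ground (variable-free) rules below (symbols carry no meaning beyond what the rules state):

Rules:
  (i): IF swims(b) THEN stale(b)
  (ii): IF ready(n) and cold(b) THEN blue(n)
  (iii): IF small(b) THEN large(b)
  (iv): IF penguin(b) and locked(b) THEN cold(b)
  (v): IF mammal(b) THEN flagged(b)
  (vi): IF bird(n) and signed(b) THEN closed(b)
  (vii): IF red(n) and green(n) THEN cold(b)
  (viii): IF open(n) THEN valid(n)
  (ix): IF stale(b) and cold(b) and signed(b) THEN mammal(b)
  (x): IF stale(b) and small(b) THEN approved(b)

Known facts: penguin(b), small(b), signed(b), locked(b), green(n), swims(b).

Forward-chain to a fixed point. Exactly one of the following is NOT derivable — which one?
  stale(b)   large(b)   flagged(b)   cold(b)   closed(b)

Round 1 — (i), (iii), (iv), derive stale(b), large(b), cold(b).
Round 2 — (ix), (x), derive mammal(b), approved(b).
Round 3 — (v), derive flagged(b).
Derived: cold(b) (round 1), stale(b) (round 1), large(b) (round 1), flagged(b) (round 3). closed(b) never appears in any round.

closed(b)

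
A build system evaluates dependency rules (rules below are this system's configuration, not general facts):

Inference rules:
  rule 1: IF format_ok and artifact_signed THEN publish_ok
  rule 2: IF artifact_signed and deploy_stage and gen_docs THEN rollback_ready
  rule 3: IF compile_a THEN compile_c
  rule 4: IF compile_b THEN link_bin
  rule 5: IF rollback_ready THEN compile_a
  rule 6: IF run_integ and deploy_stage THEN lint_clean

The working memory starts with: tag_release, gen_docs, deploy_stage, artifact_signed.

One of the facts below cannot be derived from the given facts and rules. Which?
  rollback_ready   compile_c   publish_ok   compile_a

Round 1 fires rule 2, giving rollback_ready.
Round 2 fires rule 5, giving compile_a.
Round 3 fires rule 3, giving compile_c.
Derived: compile_a (round 2), rollback_ready (round 1), compile_c (round 3). publish_ok never appears in any round.

publish_ok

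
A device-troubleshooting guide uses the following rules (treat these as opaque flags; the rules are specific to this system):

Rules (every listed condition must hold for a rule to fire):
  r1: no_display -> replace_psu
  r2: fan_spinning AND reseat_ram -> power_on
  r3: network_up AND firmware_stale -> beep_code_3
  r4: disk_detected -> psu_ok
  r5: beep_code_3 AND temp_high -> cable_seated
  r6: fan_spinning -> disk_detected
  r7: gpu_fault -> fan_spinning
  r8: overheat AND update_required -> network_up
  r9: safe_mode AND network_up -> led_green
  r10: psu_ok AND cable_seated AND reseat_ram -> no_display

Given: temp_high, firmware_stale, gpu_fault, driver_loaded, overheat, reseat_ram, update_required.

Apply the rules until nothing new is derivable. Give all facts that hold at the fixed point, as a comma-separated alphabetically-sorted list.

beep_code_3, cable_seated, disk_detected, driver_loaded, fan_spinning, firmware_stale, gpu_fault, network_up, no_display, overheat, power_on, psu_ok, replace_psu, reseat_ram, temp_high, update_required

Round 1: r7 [gpu_fault -> fan_spinning]; r8 [overheat AND update_required -> network_up]. Adds fan_spinning, network_up.
Round 2: r2 [fan_spinning AND reseat_ram -> power_on]; r3 [network_up AND firmware_stale -> beep_code_3]; r6 [fan_spinning -> disk_detected]. Adds power_on, beep_code_3, disk_detected.
Round 3: r4 [disk_detected -> psu_ok]; r5 [beep_code_3 AND temp_high -> cable_seated]. Adds psu_ok, cable_seated.
Round 4: r10 [psu_ok AND cable_seated AND reseat_ram -> no_display]. Adds no_display.
Round 5: r1 [no_display -> replace_psu]. Adds replace_psu.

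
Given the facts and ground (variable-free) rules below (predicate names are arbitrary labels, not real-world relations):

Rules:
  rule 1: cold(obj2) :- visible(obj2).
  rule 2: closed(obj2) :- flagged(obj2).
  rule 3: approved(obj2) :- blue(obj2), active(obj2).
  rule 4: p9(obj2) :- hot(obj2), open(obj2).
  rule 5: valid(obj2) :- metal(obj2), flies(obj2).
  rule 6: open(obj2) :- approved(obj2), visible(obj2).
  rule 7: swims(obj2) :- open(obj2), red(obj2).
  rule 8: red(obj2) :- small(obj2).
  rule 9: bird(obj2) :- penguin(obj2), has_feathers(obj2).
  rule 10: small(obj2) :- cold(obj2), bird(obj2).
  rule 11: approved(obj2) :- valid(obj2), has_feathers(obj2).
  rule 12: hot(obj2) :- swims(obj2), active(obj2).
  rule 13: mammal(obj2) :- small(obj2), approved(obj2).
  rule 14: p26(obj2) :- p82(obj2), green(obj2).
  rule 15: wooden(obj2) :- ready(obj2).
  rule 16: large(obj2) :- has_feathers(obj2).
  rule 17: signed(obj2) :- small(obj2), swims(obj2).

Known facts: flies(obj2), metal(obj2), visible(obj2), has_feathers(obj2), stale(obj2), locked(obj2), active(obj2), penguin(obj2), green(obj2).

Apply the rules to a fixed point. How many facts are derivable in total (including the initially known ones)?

Round 1: rule 1 [cold(obj2) :- visible(obj2).]; rule 5 [valid(obj2) :- metal(obj2), flies(obj2).]; rule 9 [bird(obj2) :- penguin(obj2), has_feathers(obj2).]; rule 16 [large(obj2) :- has_feathers(obj2).]. New: cold(obj2), valid(obj2), bird(obj2), large(obj2).
Round 2: rule 10 [small(obj2) :- cold(obj2), bird(obj2).]; rule 11 [approved(obj2) :- valid(obj2), has_feathers(obj2).]. New: small(obj2), approved(obj2).
Round 3: rule 6 [open(obj2) :- approved(obj2), visible(obj2).]; rule 8 [red(obj2) :- small(obj2).]; rule 13 [mammal(obj2) :- small(obj2), approved(obj2).]. New: open(obj2), red(obj2), mammal(obj2).
Round 4: rule 7 [swims(obj2) :- open(obj2), red(obj2).]. New: swims(obj2).
Round 5: rule 12 [hot(obj2) :- swims(obj2), active(obj2).]; rule 17 [signed(obj2) :- small(obj2), swims(obj2).]. New: hot(obj2), signed(obj2).
Round 6: rule 4 [p9(obj2) :- hot(obj2), open(obj2).]. New: p9(obj2).
Closure: {active(obj2), approved(obj2), bird(obj2), cold(obj2), flies(obj2), green(obj2), has_feathers(obj2), hot(obj2), large(obj2), locked(obj2), mammal(obj2), metal(obj2), open(obj2), p9(obj2), penguin(obj2), red(obj2), signed(obj2), small(obj2), stale(obj2), swims(obj2), valid(obj2), visible(obj2)} — 22 facts.

22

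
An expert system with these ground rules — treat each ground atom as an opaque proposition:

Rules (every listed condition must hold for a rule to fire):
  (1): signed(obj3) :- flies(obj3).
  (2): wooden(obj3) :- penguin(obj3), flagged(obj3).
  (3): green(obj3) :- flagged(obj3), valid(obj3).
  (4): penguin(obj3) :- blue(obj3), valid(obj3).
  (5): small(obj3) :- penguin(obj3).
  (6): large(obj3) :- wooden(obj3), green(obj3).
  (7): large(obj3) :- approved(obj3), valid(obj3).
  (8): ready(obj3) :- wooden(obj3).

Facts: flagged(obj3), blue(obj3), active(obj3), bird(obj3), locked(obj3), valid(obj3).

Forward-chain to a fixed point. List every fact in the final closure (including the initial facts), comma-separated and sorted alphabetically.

active(obj3), bird(obj3), blue(obj3), flagged(obj3), green(obj3), large(obj3), locked(obj3), penguin(obj3), ready(obj3), small(obj3), valid(obj3), wooden(obj3)

[1] (3) [green(obj3) :- flagged(obj3), valid(obj3).]; (4) [penguin(obj3) :- blue(obj3), valid(obj3).]. ⇒ new: green(obj3), penguin(obj3).
[2] (2) [wooden(obj3) :- penguin(obj3), flagged(obj3).]; (5) [small(obj3) :- penguin(obj3).]. ⇒ new: wooden(obj3), small(obj3).
[3] (6) [large(obj3) :- wooden(obj3), green(obj3).]; (8) [ready(obj3) :- wooden(obj3).]. ⇒ new: large(obj3), ready(obj3).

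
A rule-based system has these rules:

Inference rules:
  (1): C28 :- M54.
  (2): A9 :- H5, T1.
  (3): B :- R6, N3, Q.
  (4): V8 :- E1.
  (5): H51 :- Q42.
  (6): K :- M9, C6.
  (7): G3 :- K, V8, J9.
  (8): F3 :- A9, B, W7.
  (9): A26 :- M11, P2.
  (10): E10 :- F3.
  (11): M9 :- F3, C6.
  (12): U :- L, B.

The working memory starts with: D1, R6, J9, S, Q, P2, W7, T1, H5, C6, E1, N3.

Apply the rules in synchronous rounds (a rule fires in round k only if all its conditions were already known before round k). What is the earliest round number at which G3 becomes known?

5

Round 1 — (2), (3), (4), derive A9, B, V8.
Round 2 — (8), derive F3.
Round 3 — (10), (11), derive E10, M9.
Round 4 — (6), derive K.
Round 5 — (7), derive G3.
G3 first appears in round 5.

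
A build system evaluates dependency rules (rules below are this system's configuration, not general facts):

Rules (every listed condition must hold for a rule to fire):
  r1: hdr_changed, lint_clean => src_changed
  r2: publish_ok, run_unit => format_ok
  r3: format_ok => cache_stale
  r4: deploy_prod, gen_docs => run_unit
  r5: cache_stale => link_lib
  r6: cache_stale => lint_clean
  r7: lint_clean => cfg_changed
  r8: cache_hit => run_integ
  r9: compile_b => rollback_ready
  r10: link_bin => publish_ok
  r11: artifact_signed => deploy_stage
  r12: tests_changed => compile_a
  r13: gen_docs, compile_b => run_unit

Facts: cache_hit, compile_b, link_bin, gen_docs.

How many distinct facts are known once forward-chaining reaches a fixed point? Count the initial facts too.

Round 1 fires r8, r9, r10, r13, giving run_integ, rollback_ready, publish_ok, run_unit.
Round 2 fires r2, giving format_ok.
Round 3 fires r3, giving cache_stale.
Round 4 fires r5, r6, giving link_lib, lint_clean.
Round 5 fires r7, giving cfg_changed.
Closure: {cache_hit, cache_stale, cfg_changed, compile_b, format_ok, gen_docs, link_bin, link_lib, lint_clean, publish_ok, rollback_ready, run_integ, run_unit} — 13 facts.

13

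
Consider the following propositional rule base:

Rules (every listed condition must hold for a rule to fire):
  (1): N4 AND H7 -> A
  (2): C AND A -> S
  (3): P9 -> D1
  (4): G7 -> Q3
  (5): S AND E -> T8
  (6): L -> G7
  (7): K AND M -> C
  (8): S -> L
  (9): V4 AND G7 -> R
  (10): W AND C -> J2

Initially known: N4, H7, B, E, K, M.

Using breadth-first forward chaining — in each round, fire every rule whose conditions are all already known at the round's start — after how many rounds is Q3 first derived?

5

Round 1 — (1), (7), derive A, C.
Round 2 — (2), derive S.
Round 3 — (5), (8), derive T8, L.
Round 4 — (6), derive G7.
Round 5 — (4), derive Q3.
Q3 first appears in round 5.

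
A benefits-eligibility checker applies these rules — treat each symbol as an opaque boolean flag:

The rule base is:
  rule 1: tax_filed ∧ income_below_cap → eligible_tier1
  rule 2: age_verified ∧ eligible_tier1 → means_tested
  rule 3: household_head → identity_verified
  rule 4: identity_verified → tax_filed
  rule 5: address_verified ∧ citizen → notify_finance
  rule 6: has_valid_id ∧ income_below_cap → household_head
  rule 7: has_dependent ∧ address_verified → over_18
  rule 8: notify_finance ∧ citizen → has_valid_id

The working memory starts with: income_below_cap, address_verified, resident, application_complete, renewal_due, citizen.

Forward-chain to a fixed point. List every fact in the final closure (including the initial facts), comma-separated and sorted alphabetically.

address_verified, application_complete, citizen, eligible_tier1, has_valid_id, household_head, identity_verified, income_below_cap, notify_finance, renewal_due, resident, tax_filed

[1] rule 5 [address_verified ∧ citizen → notify_finance]. ⇒ new: notify_finance.
[2] rule 8 [notify_finance ∧ citizen → has_valid_id]. ⇒ new: has_valid_id.
[3] rule 6 [has_valid_id ∧ income_below_cap → household_head]. ⇒ new: household_head.
[4] rule 3 [household_head → identity_verified]. ⇒ new: identity_verified.
[5] rule 4 [identity_verified → tax_filed]. ⇒ new: tax_filed.
[6] rule 1 [tax_filed ∧ income_below_cap → eligible_tier1]. ⇒ new: eligible_tier1.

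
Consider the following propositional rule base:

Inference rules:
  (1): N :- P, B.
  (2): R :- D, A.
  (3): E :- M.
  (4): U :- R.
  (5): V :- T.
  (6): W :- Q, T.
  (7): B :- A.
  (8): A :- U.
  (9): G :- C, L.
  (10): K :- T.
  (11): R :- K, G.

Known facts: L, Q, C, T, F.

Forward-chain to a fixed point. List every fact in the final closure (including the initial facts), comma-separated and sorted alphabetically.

Round 1 fires (5), (6), (9), (10), giving V, W, G, K.
Round 2 fires (11), giving R.
Round 3 fires (4), giving U.
Round 4 fires (8), giving A.
Round 5 fires (7), giving B.

A, B, C, F, G, K, L, Q, R, T, U, V, W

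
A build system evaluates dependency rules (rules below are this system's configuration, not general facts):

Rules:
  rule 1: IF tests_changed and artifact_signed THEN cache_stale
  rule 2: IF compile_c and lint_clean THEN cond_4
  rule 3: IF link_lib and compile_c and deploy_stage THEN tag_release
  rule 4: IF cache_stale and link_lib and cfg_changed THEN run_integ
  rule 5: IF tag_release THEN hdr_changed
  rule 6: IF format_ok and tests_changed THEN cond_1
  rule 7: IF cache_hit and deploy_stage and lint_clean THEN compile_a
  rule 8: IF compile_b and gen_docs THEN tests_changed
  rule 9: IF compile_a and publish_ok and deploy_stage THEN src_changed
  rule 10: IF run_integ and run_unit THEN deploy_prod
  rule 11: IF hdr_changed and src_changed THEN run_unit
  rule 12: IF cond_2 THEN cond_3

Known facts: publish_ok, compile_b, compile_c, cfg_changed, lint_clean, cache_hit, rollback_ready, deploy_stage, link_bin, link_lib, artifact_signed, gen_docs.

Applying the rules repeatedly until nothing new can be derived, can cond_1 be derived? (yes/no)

Round 1: rule 2 [IF compile_c and lint_clean THEN cond_4]; rule 3 [IF link_lib and compile_c and deploy_stage THEN tag_release]; rule 7 [IF cache_hit and deploy_stage and lint_clean THEN compile_a]; rule 8 [IF compile_b and gen_docs THEN tests_changed]. New: cond_4, tag_release, compile_a, tests_changed.
Round 2: rule 1 [IF tests_changed and artifact_signed THEN cache_stale]; rule 5 [IF tag_release THEN hdr_changed]; rule 9 [IF compile_a and publish_ok and deploy_stage THEN src_changed]. New: cache_stale, hdr_changed, src_changed.
Round 3: rule 4 [IF cache_stale and link_lib and cfg_changed THEN run_integ]; rule 11 [IF hdr_changed and src_changed THEN run_unit]. New: run_integ, run_unit.
Round 4: rule 10 [IF run_integ and run_unit THEN deploy_prod]. New: deploy_prod.
Fixed point reached. cond_1 is concluded only by rule 6; rule 6 needs format_ok (never derived).

no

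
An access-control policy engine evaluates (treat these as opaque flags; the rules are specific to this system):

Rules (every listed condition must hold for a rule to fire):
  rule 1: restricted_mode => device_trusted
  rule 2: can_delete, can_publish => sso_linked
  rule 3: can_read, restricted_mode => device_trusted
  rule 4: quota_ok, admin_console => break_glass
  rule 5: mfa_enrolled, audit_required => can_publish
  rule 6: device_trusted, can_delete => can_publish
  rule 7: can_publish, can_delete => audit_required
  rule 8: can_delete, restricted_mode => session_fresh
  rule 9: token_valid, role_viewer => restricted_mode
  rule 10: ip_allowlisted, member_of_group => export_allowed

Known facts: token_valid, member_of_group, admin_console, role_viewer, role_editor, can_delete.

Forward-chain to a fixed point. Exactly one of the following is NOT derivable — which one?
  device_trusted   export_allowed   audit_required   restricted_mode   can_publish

Round 1: rule 9 [token_valid, role_viewer => restricted_mode]. New: restricted_mode.
Round 2: rule 1 [restricted_mode => device_trusted]; rule 8 [can_delete, restricted_mode => session_fresh]. New: device_trusted, session_fresh.
Round 3: rule 6 [device_trusted, can_delete => can_publish]. New: can_publish.
Round 4: rule 2 [can_delete, can_publish => sso_linked]; rule 7 [can_publish, can_delete => audit_required]. New: sso_linked, audit_required.
Derived: can_publish (round 3), audit_required (round 4), device_trusted (round 2), restricted_mode (round 1). export_allowed never appears in any round.

export_allowed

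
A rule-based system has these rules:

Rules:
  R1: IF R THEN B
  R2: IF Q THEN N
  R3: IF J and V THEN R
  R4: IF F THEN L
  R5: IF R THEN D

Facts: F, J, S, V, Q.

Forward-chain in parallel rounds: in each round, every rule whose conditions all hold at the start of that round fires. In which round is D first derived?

Round 1: R2 [IF Q THEN N]; R3 [IF J and V THEN R]; R4 [IF F THEN L]. Adds N, R, L.
Round 2: R1 [IF R THEN B]; R5 [IF R THEN D]. Adds B, D.
D first appears in round 2.

2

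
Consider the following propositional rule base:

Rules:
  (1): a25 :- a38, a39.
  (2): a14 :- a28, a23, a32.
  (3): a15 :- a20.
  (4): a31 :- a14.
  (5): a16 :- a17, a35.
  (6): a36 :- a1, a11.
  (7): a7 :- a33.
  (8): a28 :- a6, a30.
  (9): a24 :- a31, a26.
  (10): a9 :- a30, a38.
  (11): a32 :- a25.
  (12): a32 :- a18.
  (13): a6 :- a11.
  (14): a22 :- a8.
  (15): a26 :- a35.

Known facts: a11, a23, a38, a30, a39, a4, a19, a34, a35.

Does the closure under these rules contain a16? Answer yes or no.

no

Round 1 fires (1), (10), (13), (15), giving a25, a9, a6, a26.
Round 2 fires (8), (11), giving a28, a32.
Round 3 fires (2), giving a14.
Round 4 fires (4), giving a31.
Round 5 fires (9), giving a24.
Fixed point reached. a16 is concluded only by (5); (5) needs a17 (never derived).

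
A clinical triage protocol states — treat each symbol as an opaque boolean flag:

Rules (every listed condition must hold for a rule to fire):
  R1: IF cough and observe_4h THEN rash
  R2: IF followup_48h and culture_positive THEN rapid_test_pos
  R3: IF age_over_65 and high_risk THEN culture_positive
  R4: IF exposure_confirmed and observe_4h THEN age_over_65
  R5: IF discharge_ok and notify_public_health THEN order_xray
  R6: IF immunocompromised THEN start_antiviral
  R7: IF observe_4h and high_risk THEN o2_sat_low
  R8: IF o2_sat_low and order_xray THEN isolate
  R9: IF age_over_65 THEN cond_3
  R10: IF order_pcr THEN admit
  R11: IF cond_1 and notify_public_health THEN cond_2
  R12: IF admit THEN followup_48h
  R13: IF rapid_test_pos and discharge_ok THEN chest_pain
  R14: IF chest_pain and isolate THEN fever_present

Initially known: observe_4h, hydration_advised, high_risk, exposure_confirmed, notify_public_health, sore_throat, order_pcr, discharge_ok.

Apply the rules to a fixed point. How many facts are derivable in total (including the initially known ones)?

Round 1 fires R4, R5, R7, R10, giving age_over_65, order_xray, o2_sat_low, admit.
Round 2 fires R3, R8, R9, R12, giving culture_positive, isolate, cond_3, followup_48h.
Round 3 fires R2, giving rapid_test_pos.
Round 4 fires R13, giving chest_pain.
Round 5 fires R14, giving fever_present.
Closure: {admit, age_over_65, chest_pain, cond_3, culture_positive, discharge_ok, exposure_confirmed, fever_present, followup_48h, high_risk, hydration_advised, isolate, notify_public_health, o2_sat_low, observe_4h, order_pcr, order_xray, rapid_test_pos, sore_throat} — 19 facts.

19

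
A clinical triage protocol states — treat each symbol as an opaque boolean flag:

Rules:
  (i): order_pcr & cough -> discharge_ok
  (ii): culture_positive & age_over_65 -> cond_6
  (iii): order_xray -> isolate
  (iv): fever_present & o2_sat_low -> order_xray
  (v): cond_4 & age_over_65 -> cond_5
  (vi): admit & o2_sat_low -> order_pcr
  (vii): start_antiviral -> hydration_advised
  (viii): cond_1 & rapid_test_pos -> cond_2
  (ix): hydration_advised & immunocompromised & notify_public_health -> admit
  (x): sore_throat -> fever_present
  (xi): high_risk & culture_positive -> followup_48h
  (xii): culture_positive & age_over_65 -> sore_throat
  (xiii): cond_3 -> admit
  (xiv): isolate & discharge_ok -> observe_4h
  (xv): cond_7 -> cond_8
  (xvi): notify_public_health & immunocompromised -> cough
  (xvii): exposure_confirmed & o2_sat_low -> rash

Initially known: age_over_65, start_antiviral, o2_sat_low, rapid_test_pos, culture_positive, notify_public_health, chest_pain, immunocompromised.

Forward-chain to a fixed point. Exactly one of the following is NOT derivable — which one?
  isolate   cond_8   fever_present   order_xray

cond_8

Round 1: (ii) [culture_positive & age_over_65 -> cond_6]; (vii) [start_antiviral -> hydration_advised]; (xii) [culture_positive & age_over_65 -> sore_throat]; (xvi) [notify_public_health & immunocompromised -> cough]. New: cond_6, hydration_advised, sore_throat, cough.
Round 2: (ix) [hydration_advised & immunocompromised & notify_public_health -> admit]; (x) [sore_throat -> fever_present]. New: admit, fever_present.
Round 3: (iv) [fever_present & o2_sat_low -> order_xray]; (vi) [admit & o2_sat_low -> order_pcr]. New: order_xray, order_pcr.
Round 4: (i) [order_pcr & cough -> discharge_ok]; (iii) [order_xray -> isolate]. New: discharge_ok, isolate.
Round 5: (xiv) [isolate & discharge_ok -> observe_4h]. New: observe_4h.
Derived: order_xray (round 3), isolate (round 4), fever_present (round 2). cond_8 never appears in any round.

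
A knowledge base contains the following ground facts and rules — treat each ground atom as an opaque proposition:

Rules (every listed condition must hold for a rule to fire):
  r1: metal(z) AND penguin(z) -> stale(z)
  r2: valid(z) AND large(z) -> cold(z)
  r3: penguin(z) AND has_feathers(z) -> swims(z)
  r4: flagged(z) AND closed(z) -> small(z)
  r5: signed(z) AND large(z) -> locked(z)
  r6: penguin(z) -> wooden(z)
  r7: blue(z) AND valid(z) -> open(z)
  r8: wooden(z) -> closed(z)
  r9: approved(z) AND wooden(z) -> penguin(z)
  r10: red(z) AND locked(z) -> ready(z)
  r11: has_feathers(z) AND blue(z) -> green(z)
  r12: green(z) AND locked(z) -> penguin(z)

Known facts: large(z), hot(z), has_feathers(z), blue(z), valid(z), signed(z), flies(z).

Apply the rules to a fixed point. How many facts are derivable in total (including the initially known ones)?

[1] r2 [valid(z) AND large(z) -> cold(z)]; r5 [signed(z) AND large(z) -> locked(z)]; r7 [blue(z) AND valid(z) -> open(z)]; r11 [has_feathers(z) AND blue(z) -> green(z)]. ⇒ new: cold(z), locked(z), open(z), green(z).
[2] r12 [green(z) AND locked(z) -> penguin(z)]. ⇒ new: penguin(z).
[3] r3 [penguin(z) AND has_feathers(z) -> swims(z)]; r6 [penguin(z) -> wooden(z)]. ⇒ new: swims(z), wooden(z).
[4] r8 [wooden(z) -> closed(z)]. ⇒ new: closed(z).
Closure: {blue(z), closed(z), cold(z), flies(z), green(z), has_feathers(z), hot(z), large(z), locked(z), open(z), penguin(z), signed(z), swims(z), valid(z), wooden(z)} — 15 facts.

15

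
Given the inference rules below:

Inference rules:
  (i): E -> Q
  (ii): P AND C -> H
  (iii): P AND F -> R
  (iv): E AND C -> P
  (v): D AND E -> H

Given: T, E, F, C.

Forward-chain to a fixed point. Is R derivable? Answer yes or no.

yes

[1] (i) [E -> Q]; (iv) [E AND C -> P]. ⇒ new: Q, P.
[2] (ii) [P AND C -> H]; (iii) [P AND F -> R]. ⇒ new: H, R.
R appears in round 2, so it is derivable.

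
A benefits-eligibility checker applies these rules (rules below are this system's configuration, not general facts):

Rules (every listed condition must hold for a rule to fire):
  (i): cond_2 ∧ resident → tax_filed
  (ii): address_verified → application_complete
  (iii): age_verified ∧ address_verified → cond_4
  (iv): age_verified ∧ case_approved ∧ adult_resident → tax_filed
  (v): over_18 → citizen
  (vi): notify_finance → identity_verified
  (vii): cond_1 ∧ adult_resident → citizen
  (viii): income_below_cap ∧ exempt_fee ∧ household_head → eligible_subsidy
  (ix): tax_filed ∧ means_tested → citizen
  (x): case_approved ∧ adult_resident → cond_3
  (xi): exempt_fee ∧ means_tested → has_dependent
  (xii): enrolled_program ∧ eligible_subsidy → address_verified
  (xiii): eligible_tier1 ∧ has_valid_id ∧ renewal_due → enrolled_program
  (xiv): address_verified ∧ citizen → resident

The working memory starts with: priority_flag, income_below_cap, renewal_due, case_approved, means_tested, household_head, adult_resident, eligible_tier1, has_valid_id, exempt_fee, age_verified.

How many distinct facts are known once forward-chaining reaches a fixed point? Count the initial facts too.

21

Round 1: (iv) [age_verified ∧ case_approved ∧ adult_resident → tax_filed]; (viii) [income_below_cap ∧ exempt_fee ∧ household_head → eligible_subsidy]; (x) [case_approved ∧ adult_resident → cond_3]; (xi) [exempt_fee ∧ means_tested → has_dependent]; (xiii) [eligible_tier1 ∧ has_valid_id ∧ renewal_due → enrolled_program]. New: tax_filed, eligible_subsidy, cond_3, has_dependent, enrolled_program.
Round 2: (ix) [tax_filed ∧ means_tested → citizen]; (xii) [enrolled_program ∧ eligible_subsidy → address_verified]. New: citizen, address_verified.
Round 3: (ii) [address_verified → application_complete]; (iii) [age_verified ∧ address_verified → cond_4]; (xiv) [address_verified ∧ citizen → resident]. New: application_complete, cond_4, resident.
Closure: {address_verified, adult_resident, age_verified, application_complete, case_approved, citizen, cond_3, cond_4, eligible_subsidy, eligible_tier1, enrolled_program, exempt_fee, has_dependent, has_valid_id, household_head, income_below_cap, means_tested, priority_flag, renewal_due, resident, tax_filed} — 21 facts.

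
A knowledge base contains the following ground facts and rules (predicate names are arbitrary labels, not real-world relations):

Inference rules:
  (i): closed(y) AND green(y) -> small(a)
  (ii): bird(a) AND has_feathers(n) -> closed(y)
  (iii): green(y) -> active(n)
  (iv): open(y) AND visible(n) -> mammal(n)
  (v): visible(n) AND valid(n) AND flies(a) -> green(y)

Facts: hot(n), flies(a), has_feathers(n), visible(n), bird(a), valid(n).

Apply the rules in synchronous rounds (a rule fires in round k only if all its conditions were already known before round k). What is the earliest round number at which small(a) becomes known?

2

Round 1 — (ii), (v), derive closed(y), green(y).
Round 2 — (i), (iii), derive small(a), active(n).
small(a) first appears in round 2.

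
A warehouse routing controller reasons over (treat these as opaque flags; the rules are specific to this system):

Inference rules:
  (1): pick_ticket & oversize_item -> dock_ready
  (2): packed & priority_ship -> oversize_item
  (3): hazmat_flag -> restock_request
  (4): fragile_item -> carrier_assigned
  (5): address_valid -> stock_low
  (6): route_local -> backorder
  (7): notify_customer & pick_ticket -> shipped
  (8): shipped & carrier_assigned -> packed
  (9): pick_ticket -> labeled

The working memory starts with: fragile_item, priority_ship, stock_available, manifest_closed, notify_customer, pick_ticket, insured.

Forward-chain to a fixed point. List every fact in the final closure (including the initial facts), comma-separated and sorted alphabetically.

Round 1: (4) [fragile_item -> carrier_assigned]; (7) [notify_customer & pick_ticket -> shipped]; (9) [pick_ticket -> labeled]. New: carrier_assigned, shipped, labeled.
Round 2: (8) [shipped & carrier_assigned -> packed]. New: packed.
Round 3: (2) [packed & priority_ship -> oversize_item]. New: oversize_item.
Round 4: (1) [pick_ticket & oversize_item -> dock_ready]. New: dock_ready.

carrier_assigned, dock_ready, fragile_item, insured, labeled, manifest_closed, notify_customer, oversize_item, packed, pick_ticket, priority_ship, shipped, stock_available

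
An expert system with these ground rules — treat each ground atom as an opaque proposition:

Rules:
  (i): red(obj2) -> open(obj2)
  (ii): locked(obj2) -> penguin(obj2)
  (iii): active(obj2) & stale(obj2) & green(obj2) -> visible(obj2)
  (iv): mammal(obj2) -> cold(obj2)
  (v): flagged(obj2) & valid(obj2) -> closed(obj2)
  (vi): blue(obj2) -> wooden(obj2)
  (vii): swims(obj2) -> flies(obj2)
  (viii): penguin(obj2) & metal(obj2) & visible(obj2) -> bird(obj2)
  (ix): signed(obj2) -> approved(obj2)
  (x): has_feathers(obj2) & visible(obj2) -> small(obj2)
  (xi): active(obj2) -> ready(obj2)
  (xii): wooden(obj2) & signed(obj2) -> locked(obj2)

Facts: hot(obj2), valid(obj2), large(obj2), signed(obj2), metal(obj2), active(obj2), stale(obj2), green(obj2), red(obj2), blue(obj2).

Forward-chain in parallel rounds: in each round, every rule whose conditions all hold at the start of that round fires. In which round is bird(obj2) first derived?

Round 1: (i) [red(obj2) -> open(obj2)]; (iii) [active(obj2) & stale(obj2) & green(obj2) -> visible(obj2)]; (vi) [blue(obj2) -> wooden(obj2)]; (ix) [signed(obj2) -> approved(obj2)]; (xi) [active(obj2) -> ready(obj2)]. New: open(obj2), visible(obj2), wooden(obj2), approved(obj2), ready(obj2).
Round 2: (xii) [wooden(obj2) & signed(obj2) -> locked(obj2)]. New: locked(obj2).
Round 3: (ii) [locked(obj2) -> penguin(obj2)]. New: penguin(obj2).
Round 4: (viii) [penguin(obj2) & metal(obj2) & visible(obj2) -> bird(obj2)]. New: bird(obj2).
bird(obj2) first appears in round 4.

4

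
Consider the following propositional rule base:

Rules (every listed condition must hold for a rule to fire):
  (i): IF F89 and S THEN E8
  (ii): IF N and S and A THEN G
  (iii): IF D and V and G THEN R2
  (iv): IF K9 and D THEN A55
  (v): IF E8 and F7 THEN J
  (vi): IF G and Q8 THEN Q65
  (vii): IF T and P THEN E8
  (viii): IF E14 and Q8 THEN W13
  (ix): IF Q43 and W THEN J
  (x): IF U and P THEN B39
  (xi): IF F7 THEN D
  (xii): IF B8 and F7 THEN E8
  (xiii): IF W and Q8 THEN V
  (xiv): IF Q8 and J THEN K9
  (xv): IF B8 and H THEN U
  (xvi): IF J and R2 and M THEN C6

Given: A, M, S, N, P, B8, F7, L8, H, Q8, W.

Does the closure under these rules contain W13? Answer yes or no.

Round 1: (ii) [IF N and S and A THEN G]; (xi) [IF F7 THEN D]; (xii) [IF B8 and F7 THEN E8]; (xiii) [IF W and Q8 THEN V]; (xv) [IF B8 and H THEN U]. New: G, D, E8, V, U.
Round 2: (iii) [IF D and V and G THEN R2]; (v) [IF E8 and F7 THEN J]; (vi) [IF G and Q8 THEN Q65]; (x) [IF U and P THEN B39]. New: R2, J, Q65, B39.
Round 3: (xiv) [IF Q8 and J THEN K9]; (xvi) [IF J and R2 and M THEN C6]. New: K9, C6.
Round 4: (iv) [IF K9 and D THEN A55]. New: A55.
Fixed point reached. W13 is concluded only by (viii); (viii) needs E14 (never derived).

no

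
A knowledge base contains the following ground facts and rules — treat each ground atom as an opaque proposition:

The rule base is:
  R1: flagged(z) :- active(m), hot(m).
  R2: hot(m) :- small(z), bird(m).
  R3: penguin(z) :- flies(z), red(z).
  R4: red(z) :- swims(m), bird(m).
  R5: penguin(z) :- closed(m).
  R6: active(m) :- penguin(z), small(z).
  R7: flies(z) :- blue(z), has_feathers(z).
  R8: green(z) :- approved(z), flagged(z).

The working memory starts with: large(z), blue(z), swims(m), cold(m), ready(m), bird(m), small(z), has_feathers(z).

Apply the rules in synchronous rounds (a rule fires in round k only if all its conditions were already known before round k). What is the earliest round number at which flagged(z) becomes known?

4

[1] R2 [hot(m) :- small(z), bird(m).]; R4 [red(z) :- swims(m), bird(m).]; R7 [flies(z) :- blue(z), has_feathers(z).]. ⇒ new: hot(m), red(z), flies(z).
[2] R3 [penguin(z) :- flies(z), red(z).]. ⇒ new: penguin(z).
[3] R6 [active(m) :- penguin(z), small(z).]. ⇒ new: active(m).
[4] R1 [flagged(z) :- active(m), hot(m).]. ⇒ new: flagged(z).
flagged(z) first appears in round 4.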